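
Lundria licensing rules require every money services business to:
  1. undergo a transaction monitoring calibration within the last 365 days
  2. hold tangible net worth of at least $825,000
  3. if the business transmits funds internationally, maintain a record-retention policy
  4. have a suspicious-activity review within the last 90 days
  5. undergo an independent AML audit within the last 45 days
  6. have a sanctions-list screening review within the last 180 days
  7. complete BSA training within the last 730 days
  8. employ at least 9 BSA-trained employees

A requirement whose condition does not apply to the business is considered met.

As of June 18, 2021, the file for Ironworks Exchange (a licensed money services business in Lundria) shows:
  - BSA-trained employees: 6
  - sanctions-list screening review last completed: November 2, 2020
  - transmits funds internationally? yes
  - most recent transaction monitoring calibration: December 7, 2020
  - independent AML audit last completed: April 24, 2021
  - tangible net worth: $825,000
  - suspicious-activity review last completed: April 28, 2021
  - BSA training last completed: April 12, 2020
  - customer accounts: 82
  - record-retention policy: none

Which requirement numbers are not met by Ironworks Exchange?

3, 5, 6, 8

1. transaction monitoring calibration 193 days ago vs limit 365 → met
2. tangible net worth $825,000 ≥ $825,000 → met
3. condition 'transmits funds internationally' holds; record-retention policy absent → not met
4. suspicious-activity review 51 days ago vs limit 90 → met
5. independent AML audit 55 days ago vs limit 45 → not met
6. sanctions-list screening review 228 days ago vs limit 180 → not met
7. BSA training 432 days ago vs limit 730 → met
8. BSA-trained employees 6 < 9 → not met
Not met: 3, 5, 6, 8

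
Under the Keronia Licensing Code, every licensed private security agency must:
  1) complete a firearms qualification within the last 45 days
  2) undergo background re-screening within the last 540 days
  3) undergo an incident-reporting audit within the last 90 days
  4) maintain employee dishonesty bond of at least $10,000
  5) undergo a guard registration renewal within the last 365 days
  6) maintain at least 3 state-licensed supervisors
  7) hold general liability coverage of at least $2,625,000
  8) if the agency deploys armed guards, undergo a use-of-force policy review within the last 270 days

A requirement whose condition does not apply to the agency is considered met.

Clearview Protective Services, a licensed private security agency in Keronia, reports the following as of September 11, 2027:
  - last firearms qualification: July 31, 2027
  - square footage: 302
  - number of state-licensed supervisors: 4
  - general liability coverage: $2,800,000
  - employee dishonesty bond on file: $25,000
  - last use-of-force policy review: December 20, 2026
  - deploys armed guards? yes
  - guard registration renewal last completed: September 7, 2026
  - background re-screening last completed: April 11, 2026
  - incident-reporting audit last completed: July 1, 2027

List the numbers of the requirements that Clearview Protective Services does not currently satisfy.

5

1. firearms qualification 42 days ago vs limit 45 → met
2. background re-screening 518 days ago vs limit 540 → met
3. incident-reporting audit 72 days ago vs limit 90 → met
4. employee dishonesty bond $25,000 ≥ $10,000 → met
5. guard registration renewal 369 days ago vs limit 365 → not met
6. state-licensed supervisors 4 ≥ 3 → met
7. general liability coverage $2,800,000 ≥ $2,625,000 → met
8. condition 'deploys armed guards' holds; use-of-force policy review 265 days ago vs limit 270 → met
Not met: 5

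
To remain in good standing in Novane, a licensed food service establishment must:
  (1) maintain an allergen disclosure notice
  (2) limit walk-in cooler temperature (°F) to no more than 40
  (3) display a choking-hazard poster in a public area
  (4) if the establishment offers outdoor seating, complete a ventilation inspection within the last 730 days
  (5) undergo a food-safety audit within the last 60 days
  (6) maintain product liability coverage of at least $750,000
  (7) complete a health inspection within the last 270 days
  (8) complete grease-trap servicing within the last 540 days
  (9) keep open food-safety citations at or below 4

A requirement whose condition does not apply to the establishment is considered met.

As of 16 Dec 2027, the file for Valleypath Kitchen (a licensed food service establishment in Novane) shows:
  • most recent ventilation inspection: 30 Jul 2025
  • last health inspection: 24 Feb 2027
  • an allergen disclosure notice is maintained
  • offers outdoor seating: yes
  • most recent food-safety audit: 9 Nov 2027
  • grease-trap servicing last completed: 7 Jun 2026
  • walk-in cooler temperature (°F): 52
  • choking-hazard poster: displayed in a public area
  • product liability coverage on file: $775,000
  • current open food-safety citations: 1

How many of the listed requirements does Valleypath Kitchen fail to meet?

4

1. allergen disclosure notice present → met
2. walk-in cooler temperature (°F) 52 > 40 → not met
3. choking-hazard poster present → met
4. condition 'offers outdoor seating' holds; ventilation inspection 869 days ago vs limit 730 → not met
5. food-safety audit 37 days ago vs limit 60 → met
6. product liability coverage $775,000 ≥ $750,000 → met
7. health inspection 295 days ago vs limit 270 → not met
8. grease-trap servicing 557 days ago vs limit 540 → not met
9. open food-safety citations 1 ≤ 4 → met
Not met: 4 of 9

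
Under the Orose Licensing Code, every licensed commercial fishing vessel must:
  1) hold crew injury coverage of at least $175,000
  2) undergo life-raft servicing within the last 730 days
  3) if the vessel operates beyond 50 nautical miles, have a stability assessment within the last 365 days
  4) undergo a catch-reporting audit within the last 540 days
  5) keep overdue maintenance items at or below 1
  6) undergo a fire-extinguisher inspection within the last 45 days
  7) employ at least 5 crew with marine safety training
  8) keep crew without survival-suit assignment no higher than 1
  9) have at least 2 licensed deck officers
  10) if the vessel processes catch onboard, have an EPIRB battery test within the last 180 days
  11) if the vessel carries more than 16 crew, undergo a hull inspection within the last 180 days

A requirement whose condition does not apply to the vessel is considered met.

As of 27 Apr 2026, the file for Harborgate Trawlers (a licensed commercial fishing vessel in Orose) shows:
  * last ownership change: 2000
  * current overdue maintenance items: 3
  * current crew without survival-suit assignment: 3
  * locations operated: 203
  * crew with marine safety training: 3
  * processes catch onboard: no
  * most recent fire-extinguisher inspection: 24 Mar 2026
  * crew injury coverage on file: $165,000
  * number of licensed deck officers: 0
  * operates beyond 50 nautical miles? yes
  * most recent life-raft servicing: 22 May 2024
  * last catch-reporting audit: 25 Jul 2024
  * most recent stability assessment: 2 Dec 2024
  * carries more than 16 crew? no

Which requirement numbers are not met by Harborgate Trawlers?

1. crew injury coverage $165,000 < $175,000 → not met
2. life-raft servicing 705 days ago vs limit 730 → met
3. condition 'operates beyond 50 nautical miles' holds; stability assessment 511 days ago vs limit 365 → not met
4. catch-reporting audit 641 days ago vs limit 540 → not met
5. overdue maintenance items 3 > 1 → not met
6. fire-extinguisher inspection 34 days ago vs limit 45 → met
7. crew with marine safety training 3 < 5 → not met
8. crew without survival-suit assignment 3 > 1 → not met
9. licensed deck officers 0 < 2 → not met
10. condition 'processes catch onboard' does not hold → requirement n/a → met
11. condition 'carries more than 16 crew' does not hold → requirement n/a → met
Not met: 1, 3, 4, 5, 7, 8, 9

1, 3, 4, 5, 7, 8, 9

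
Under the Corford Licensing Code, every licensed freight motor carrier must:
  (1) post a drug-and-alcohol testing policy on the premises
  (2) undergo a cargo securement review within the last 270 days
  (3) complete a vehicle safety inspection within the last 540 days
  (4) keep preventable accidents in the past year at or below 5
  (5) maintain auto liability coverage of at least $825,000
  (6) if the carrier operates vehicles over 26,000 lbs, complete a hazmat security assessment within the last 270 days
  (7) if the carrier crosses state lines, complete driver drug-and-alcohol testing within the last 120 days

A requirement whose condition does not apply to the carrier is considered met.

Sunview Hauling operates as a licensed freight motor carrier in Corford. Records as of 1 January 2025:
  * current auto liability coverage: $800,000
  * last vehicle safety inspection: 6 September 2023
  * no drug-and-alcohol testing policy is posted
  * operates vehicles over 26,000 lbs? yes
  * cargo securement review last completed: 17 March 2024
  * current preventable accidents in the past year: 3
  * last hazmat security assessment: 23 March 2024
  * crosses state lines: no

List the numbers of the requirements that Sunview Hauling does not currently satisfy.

1. drug-and-alcohol testing policy absent → not met
2. cargo securement review 290 days ago vs limit 270 → not met
3. vehicle safety inspection 483 days ago vs limit 540 → met
4. preventable accidents in the past year 3 ≤ 5 → met
5. auto liability coverage $800,000 < $825,000 → not met
6. condition 'operates vehicles over 26,000 lbs' holds; hazmat security assessment 284 days ago vs limit 270 → not met
7. condition 'crosses state lines' does not hold → requirement n/a → met
Not met: 1, 2, 5, 6

1, 2, 5, 6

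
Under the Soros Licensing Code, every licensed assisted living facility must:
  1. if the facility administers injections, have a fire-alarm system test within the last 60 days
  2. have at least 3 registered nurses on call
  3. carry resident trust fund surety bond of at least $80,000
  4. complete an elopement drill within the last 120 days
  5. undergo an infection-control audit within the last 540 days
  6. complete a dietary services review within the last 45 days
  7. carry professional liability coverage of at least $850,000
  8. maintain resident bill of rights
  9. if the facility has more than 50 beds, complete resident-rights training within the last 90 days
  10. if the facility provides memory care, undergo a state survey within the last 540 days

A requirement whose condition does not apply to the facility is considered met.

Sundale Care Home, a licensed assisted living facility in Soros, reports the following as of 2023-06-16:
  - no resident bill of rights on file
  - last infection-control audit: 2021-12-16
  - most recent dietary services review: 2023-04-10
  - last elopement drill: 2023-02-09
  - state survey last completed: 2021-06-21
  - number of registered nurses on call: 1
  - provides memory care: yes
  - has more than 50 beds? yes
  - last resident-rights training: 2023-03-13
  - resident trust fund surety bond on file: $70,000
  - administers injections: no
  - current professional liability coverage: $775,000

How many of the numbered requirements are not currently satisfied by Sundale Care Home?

9

1. condition 'administers injections' does not hold → requirement n/a → met
2. registered nurses on call 1 < 3 → not met
3. resident trust fund surety bond $70,000 < $80,000 → not met
4. elopement drill 127 days ago vs limit 120 → not met
5. infection-control audit 547 days ago vs limit 540 → not met
6. dietary services review 67 days ago vs limit 45 → not met
7. professional liability coverage $775,000 < $850,000 → not met
8. resident bill of rights absent → not met
9. condition 'has more than 50 beds' holds; resident-rights training 95 days ago vs limit 90 → not met
10. condition 'provides memory care' holds; state survey 725 days ago vs limit 540 → not met
Not met: 9 of 10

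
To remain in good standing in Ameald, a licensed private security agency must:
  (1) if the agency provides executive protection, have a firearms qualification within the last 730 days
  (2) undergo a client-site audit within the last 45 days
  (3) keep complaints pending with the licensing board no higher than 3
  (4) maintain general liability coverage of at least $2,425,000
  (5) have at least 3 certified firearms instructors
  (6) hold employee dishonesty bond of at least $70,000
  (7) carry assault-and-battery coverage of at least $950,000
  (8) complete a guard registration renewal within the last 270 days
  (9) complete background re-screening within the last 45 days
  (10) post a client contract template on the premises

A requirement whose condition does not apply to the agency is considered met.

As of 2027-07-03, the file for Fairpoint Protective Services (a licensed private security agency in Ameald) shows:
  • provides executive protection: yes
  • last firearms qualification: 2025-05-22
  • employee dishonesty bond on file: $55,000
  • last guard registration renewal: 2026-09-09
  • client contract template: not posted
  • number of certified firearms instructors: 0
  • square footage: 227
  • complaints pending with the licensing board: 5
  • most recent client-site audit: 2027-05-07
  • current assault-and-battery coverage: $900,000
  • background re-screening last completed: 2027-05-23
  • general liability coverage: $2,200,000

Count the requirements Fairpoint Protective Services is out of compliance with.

1. condition 'provides executive protection' holds; firearms qualification 772 days ago vs limit 730 → not met
2. client-site audit 57 days ago vs limit 45 → not met
3. complaints pending with the licensing board 5 > 3 → not met
4. general liability coverage $2,200,000 < $2,425,000 → not met
5. certified firearms instructors 0 < 3 → not met
6. employee dishonesty bond $55,000 < $70,000 → not met
7. assault-and-battery coverage $900,000 < $950,000 → not met
8. guard registration renewal 297 days ago vs limit 270 → not met
9. background re-screening 41 days ago vs limit 45 → met
10. client contract template absent → not met
Not met: 9 of 10

9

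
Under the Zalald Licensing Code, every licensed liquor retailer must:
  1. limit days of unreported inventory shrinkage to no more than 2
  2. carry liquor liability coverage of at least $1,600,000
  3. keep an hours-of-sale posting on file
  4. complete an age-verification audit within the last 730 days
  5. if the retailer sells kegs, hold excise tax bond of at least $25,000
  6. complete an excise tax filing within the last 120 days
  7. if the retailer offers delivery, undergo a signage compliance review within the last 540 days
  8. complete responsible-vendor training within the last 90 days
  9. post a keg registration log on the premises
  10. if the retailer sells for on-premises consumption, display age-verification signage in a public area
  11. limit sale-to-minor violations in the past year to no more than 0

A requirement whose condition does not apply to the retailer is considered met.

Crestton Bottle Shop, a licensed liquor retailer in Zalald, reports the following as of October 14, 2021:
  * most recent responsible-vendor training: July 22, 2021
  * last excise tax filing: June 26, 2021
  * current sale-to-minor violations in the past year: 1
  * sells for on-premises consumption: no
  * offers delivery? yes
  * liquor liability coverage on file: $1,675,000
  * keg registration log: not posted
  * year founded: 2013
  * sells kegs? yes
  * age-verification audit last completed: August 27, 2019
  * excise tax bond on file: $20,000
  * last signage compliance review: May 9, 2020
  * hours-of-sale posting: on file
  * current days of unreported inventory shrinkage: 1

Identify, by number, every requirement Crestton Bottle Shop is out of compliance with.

1. days of unreported inventory shrinkage 1 ≤ 2 → met
2. liquor liability coverage $1,675,000 ≥ $1,600,000 → met
3. hours-of-sale posting present → met
4. age-verification audit 779 days ago vs limit 730 → not met
5. condition 'sells kegs' holds; excise tax bond $20,000 < $25,000 → not met
6. excise tax filing 110 days ago vs limit 120 → met
7. condition 'offers delivery' holds; signage compliance review 523 days ago vs limit 540 → met
8. responsible-vendor training 84 days ago vs limit 90 → met
9. keg registration log absent → not met
10. condition 'sells for on-premises consumption' does not hold → requirement n/a → met
11. sale-to-minor violations in the past year 1 > 0 → not met
Not met: 4, 5, 9, 11

4, 5, 9, 11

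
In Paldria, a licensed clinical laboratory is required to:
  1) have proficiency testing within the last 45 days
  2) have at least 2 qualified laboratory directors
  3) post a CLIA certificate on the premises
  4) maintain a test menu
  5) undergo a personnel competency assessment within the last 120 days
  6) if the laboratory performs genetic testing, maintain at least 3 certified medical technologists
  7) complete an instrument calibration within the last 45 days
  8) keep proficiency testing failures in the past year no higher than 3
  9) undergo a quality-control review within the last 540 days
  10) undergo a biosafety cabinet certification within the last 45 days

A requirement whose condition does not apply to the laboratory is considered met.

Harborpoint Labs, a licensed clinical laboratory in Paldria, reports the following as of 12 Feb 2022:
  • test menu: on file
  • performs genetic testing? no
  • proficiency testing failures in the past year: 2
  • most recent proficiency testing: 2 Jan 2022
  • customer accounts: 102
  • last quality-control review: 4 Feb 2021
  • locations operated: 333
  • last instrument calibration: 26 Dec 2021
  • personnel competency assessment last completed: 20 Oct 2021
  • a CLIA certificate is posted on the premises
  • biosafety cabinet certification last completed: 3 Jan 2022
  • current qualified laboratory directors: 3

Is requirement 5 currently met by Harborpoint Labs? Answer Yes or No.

5. personnel competency assessment 115 days ago vs limit 120 → met

Yes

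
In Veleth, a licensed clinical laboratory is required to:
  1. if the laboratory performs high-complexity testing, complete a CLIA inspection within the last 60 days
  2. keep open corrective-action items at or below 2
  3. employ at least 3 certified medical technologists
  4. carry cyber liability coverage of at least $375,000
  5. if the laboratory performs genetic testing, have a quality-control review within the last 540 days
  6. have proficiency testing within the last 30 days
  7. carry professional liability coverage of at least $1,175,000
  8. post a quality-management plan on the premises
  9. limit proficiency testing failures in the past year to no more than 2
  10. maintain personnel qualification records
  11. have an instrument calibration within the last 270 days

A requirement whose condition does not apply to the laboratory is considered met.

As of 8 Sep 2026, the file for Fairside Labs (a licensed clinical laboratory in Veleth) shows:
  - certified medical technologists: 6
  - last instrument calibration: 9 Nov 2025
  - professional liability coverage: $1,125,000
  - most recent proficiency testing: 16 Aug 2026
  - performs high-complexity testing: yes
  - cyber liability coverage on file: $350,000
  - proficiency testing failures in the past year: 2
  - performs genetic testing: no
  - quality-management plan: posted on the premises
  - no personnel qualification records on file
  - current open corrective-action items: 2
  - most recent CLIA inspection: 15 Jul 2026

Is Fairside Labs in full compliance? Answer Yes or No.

1. condition 'performs high-complexity testing' holds; CLIA inspection 55 days ago vs limit 60 → met
2. open corrective-action items 2 ≤ 2 → met
3. certified medical technologists 6 ≥ 3 → met
4. cyber liability coverage $350,000 < $375,000 → not met
5. condition 'performs genetic testing' does not hold → requirement n/a → met
6. proficiency testing 23 days ago vs limit 30 → met
7. professional liability coverage $1,125,000 < $1,175,000 → not met
8. quality-management plan present → met
9. proficiency testing failures in the past year 2 ≤ 2 → met
10. personnel qualification records absent → not met
11. instrument calibration 303 days ago vs limit 270 → not met
Not met: 4, 7, 10, 11

No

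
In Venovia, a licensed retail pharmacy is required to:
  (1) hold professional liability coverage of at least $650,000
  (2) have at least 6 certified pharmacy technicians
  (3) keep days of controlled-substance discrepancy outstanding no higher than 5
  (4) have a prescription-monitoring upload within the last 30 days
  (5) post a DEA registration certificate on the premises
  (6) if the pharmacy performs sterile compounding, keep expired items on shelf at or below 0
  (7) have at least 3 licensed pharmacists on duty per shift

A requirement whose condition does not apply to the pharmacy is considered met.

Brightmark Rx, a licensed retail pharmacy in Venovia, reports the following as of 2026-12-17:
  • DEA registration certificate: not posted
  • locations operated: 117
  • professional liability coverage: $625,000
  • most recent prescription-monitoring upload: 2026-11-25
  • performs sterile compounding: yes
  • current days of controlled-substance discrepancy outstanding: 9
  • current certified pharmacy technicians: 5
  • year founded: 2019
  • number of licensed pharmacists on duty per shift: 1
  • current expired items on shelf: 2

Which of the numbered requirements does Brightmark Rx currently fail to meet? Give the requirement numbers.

1, 2, 3, 5, 6, 7

1. professional liability coverage $625,000 < $650,000 → not met
2. certified pharmacy technicians 5 < 6 → not met
3. days of controlled-substance discrepancy outstanding 9 > 5 → not met
4. prescription-monitoring upload 22 days ago vs limit 30 → met
5. DEA registration certificate absent → not met
6. condition 'performs sterile compounding' holds; expired items on shelf 2 > 0 → not met
7. licensed pharmacists on duty per shift 1 < 3 → not met
Not met: 1, 2, 3, 5, 6, 7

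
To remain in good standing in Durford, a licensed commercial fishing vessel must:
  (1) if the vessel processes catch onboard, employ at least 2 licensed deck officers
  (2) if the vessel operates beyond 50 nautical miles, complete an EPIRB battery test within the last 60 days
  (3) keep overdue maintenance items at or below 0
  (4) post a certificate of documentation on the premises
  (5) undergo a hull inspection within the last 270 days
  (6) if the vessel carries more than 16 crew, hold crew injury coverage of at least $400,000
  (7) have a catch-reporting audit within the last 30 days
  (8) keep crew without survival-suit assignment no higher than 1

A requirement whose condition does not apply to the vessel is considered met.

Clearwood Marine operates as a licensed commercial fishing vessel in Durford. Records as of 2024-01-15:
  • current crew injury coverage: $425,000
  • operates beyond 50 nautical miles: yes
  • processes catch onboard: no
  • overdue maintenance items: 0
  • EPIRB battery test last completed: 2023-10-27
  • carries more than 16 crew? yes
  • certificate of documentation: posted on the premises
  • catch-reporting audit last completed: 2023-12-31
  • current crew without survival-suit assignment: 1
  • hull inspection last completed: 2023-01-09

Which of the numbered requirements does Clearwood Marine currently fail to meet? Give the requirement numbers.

1. condition 'processes catch onboard' does not hold → requirement n/a → met
2. condition 'operates beyond 50 nautical miles' holds; EPIRB battery test 80 days ago vs limit 60 → not met
3. overdue maintenance items 0 ≤ 0 → met
4. certificate of documentation present → met
5. hull inspection 371 days ago vs limit 270 → not met
6. condition 'carries more than 16 crew' holds; crew injury coverage $425,000 ≥ $400,000 → met
7. catch-reporting audit 15 days ago vs limit 30 → met
8. crew without survival-suit assignment 1 ≤ 1 → met
Not met: 2, 5

2, 5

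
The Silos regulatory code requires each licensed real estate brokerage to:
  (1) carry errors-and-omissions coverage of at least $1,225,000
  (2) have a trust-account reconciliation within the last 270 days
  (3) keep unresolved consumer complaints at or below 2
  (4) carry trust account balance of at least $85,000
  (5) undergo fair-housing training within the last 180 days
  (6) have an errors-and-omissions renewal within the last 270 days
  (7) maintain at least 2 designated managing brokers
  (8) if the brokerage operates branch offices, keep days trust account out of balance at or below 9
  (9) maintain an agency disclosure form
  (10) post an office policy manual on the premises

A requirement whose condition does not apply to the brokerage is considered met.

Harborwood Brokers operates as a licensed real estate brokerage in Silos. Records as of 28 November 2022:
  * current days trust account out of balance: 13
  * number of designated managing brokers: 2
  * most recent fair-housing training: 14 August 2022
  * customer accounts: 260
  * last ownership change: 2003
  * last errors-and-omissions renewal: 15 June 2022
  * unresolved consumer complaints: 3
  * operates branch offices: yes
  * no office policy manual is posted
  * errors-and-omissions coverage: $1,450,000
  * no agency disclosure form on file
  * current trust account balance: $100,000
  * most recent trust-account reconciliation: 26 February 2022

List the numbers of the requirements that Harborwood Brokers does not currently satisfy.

2, 3, 8, 9, 10

1. errors-and-omissions coverage $1,450,000 ≥ $1,225,000 → met
2. trust-account reconciliation 275 days ago vs limit 270 → not met
3. unresolved consumer complaints 3 > 2 → not met
4. trust account balance $100,000 ≥ $85,000 → met
5. fair-housing training 106 days ago vs limit 180 → met
6. errors-and-omissions renewal 166 days ago vs limit 270 → met
7. designated managing brokers 2 ≥ 2 → met
8. condition 'operates branch offices' holds; days trust account out of balance 13 > 9 → not met
9. agency disclosure form absent → not met
10. office policy manual absent → not met
Not met: 2, 3, 8, 9, 10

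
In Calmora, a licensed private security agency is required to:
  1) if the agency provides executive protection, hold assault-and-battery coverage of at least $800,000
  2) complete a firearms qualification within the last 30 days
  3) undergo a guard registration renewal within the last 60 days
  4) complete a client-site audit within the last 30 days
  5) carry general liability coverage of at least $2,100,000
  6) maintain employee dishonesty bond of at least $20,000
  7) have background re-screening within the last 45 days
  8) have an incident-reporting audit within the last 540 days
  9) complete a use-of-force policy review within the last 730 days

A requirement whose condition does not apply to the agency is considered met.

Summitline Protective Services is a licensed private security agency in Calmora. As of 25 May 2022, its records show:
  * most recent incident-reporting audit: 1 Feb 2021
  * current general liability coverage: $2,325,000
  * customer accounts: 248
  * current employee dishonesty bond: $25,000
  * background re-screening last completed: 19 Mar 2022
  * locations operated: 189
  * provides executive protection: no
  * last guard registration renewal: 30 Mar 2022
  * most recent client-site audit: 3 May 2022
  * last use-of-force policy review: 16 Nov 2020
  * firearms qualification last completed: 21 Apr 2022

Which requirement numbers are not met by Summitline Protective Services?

2, 7

1. condition 'provides executive protection' does not hold → requirement n/a → met
2. firearms qualification 34 days ago vs limit 30 → not met
3. guard registration renewal 56 days ago vs limit 60 → met
4. client-site audit 22 days ago vs limit 30 → met
5. general liability coverage $2,325,000 ≥ $2,100,000 → met
6. employee dishonesty bond $25,000 ≥ $20,000 → met
7. background re-screening 67 days ago vs limit 45 → not met
8. incident-reporting audit 478 days ago vs limit 540 → met
9. use-of-force policy review 555 days ago vs limit 730 → met
Not met: 2, 7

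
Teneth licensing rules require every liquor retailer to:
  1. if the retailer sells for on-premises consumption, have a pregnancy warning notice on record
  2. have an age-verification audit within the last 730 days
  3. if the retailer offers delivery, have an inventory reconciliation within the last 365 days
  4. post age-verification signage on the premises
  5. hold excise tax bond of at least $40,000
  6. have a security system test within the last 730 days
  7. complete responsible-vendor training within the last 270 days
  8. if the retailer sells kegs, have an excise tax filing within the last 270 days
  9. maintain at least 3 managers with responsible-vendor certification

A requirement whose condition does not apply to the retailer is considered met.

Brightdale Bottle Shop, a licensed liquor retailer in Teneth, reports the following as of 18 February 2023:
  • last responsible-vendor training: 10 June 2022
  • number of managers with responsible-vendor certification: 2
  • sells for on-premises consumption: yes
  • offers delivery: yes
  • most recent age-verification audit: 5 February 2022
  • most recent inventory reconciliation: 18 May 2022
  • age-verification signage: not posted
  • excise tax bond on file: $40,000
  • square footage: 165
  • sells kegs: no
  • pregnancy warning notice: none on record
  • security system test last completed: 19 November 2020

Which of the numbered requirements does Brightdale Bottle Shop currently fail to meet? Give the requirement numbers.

1. condition 'sells for on-premises consumption' holds; pregnancy warning notice absent → not met
2. age-verification audit 378 days ago vs limit 730 → met
3. condition 'offers delivery' holds; inventory reconciliation 276 days ago vs limit 365 → met
4. age-verification signage absent → not met
5. excise tax bond $40,000 ≥ $40,000 → met
6. security system test 821 days ago vs limit 730 → not met
7. responsible-vendor training 253 days ago vs limit 270 → met
8. condition 'sells kegs' does not hold → requirement n/a → met
9. managers with responsible-vendor certification 2 < 3 → not met
Not met: 1, 4, 6, 9

1, 4, 6, 9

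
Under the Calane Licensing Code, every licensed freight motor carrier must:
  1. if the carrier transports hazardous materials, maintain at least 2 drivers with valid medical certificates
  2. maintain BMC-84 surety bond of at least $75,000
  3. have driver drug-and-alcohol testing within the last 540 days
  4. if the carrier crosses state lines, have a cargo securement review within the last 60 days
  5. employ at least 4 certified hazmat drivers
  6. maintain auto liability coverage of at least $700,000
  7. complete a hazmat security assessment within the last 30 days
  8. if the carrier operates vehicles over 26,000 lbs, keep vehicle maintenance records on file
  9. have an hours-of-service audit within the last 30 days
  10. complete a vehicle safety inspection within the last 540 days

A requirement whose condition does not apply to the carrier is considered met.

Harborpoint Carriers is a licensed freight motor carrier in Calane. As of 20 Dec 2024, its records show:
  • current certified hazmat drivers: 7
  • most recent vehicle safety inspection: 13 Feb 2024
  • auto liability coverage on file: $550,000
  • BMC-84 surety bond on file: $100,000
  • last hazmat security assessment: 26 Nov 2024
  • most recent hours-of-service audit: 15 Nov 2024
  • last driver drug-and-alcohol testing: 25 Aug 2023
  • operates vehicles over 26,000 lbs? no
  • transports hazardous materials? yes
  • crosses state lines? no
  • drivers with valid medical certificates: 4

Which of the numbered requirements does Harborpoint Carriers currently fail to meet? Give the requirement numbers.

1. condition 'transports hazardous materials' holds; drivers with valid medical certificates 4 ≥ 2 → met
2. BMC-84 surety bond $100,000 ≥ $75,000 → met
3. driver drug-and-alcohol testing 483 days ago vs limit 540 → met
4. condition 'crosses state lines' does not hold → requirement n/a → met
5. certified hazmat drivers 7 ≥ 4 → met
6. auto liability coverage $550,000 < $700,000 → not met
7. hazmat security assessment 24 days ago vs limit 30 → met
8. condition 'operates vehicles over 26,000 lbs' does not hold → requirement n/a → met
9. hours-of-service audit 35 days ago vs limit 30 → not met
10. vehicle safety inspection 311 days ago vs limit 540 → met
Not met: 6, 9

6, 9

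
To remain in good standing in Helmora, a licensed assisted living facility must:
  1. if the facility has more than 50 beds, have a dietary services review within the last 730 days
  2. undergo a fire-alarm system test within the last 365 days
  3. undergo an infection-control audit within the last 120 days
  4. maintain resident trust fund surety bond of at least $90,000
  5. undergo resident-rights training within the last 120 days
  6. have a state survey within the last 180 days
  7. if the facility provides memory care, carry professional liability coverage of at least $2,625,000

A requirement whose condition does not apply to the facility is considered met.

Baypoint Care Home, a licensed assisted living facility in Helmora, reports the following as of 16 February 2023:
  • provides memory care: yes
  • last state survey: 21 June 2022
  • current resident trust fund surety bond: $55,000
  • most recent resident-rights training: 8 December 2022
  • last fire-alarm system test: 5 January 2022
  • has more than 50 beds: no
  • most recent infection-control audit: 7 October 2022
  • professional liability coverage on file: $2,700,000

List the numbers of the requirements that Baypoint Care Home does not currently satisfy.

1. condition 'has more than 50 beds' does not hold → requirement n/a → met
2. fire-alarm system test 407 days ago vs limit 365 → not met
3. infection-control audit 132 days ago vs limit 120 → not met
4. resident trust fund surety bond $55,000 < $90,000 → not met
5. resident-rights training 70 days ago vs limit 120 → met
6. state survey 240 days ago vs limit 180 → not met
7. condition 'provides memory care' holds; professional liability coverage $2,700,000 ≥ $2,625,000 → met
Not met: 2, 3, 4, 6

2, 3, 4, 6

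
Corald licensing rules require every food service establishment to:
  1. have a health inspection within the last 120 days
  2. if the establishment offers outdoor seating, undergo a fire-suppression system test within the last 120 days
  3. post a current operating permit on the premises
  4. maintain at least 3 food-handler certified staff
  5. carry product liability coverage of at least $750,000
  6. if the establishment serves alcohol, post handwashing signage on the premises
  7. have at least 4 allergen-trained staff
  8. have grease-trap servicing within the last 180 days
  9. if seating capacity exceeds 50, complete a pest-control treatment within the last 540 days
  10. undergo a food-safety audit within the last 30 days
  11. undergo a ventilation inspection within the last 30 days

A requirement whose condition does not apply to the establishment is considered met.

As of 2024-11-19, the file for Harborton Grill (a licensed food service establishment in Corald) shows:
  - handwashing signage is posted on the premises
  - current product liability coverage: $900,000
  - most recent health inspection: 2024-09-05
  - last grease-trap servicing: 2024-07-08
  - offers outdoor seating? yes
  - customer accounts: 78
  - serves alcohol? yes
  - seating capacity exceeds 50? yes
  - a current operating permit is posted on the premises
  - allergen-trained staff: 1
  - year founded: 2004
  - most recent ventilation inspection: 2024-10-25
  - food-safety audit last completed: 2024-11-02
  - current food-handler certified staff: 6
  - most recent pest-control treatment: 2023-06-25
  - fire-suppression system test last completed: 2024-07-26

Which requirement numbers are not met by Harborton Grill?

7

1. health inspection 75 days ago vs limit 120 → met
2. condition 'offers outdoor seating' holds; fire-suppression system test 116 days ago vs limit 120 → met
3. current operating permit present → met
4. food-handler certified staff 6 ≥ 3 → met
5. product liability coverage $900,000 ≥ $750,000 → met
6. condition 'serves alcohol' holds; handwashing signage present → met
7. allergen-trained staff 1 < 4 → not met
8. grease-trap servicing 134 days ago vs limit 180 → met
9. condition 'seating capacity exceeds 50' holds; pest-control treatment 513 days ago vs limit 540 → met
10. food-safety audit 17 days ago vs limit 30 → met
11. ventilation inspection 25 days ago vs limit 30 → met
Not met: 7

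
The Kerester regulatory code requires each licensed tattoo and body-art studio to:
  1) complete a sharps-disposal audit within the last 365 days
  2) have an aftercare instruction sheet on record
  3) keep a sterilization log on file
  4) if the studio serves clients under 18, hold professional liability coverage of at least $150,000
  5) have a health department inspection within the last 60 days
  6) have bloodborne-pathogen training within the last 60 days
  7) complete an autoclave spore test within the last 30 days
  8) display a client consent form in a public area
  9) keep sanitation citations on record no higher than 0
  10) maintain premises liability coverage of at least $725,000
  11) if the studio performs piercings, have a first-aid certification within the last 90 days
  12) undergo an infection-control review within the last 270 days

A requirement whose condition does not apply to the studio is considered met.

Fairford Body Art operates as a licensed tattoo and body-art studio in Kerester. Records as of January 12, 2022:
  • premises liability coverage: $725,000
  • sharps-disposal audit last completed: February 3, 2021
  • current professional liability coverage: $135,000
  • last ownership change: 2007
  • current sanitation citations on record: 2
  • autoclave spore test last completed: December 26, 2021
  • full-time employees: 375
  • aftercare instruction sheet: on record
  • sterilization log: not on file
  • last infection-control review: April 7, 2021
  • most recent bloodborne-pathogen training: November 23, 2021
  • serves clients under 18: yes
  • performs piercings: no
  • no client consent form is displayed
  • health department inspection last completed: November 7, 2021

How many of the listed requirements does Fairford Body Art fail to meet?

6

1. sharps-disposal audit 343 days ago vs limit 365 → met
2. aftercare instruction sheet present → met
3. sterilization log absent → not met
4. condition 'serves clients under 18' holds; professional liability coverage $135,000 < $150,000 → not met
5. health department inspection 66 days ago vs limit 60 → not met
6. bloodborne-pathogen training 50 days ago vs limit 60 → met
7. autoclave spore test 17 days ago vs limit 30 → met
8. client consent form absent → not met
9. sanitation citations on record 2 > 0 → not met
10. premises liability coverage $725,000 ≥ $725,000 → met
11. condition 'performs piercings' does not hold → requirement n/a → met
12. infection-control review 280 days ago vs limit 270 → not met
Not met: 6 of 12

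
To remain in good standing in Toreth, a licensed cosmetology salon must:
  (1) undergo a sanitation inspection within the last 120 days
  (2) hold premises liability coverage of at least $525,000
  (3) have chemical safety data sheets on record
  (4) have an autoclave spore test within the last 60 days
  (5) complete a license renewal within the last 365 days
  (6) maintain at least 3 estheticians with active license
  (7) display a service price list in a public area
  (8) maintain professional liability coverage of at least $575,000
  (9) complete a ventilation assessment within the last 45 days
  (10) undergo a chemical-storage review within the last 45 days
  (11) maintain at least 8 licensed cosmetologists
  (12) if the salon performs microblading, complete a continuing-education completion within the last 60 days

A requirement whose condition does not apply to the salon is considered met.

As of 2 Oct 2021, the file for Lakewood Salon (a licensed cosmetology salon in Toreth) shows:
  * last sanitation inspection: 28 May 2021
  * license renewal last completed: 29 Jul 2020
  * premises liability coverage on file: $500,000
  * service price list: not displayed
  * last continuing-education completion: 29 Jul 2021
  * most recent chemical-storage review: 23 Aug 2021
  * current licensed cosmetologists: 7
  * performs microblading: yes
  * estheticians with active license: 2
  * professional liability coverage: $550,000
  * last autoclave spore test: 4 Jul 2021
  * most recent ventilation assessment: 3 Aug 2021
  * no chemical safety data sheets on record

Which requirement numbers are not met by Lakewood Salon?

1. sanitation inspection 127 days ago vs limit 120 → not met
2. premises liability coverage $500,000 < $525,000 → not met
3. chemical safety data sheets absent → not met
4. autoclave spore test 90 days ago vs limit 60 → not met
5. license renewal 430 days ago vs limit 365 → not met
6. estheticians with active license 2 < 3 → not met
7. service price list absent → not met
8. professional liability coverage $550,000 < $575,000 → not met
9. ventilation assessment 60 days ago vs limit 45 → not met
10. chemical-storage review 40 days ago vs limit 45 → met
11. licensed cosmetologists 7 < 8 → not met
12. condition 'performs microblading' holds; continuing-education completion 65 days ago vs limit 60 → not met
Not met: 1, 2, 3, 4, 5, 6, 7, 8, 9, 11, 12

1, 2, 3, 4, 5, 6, 7, 8, 9, 11, 12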